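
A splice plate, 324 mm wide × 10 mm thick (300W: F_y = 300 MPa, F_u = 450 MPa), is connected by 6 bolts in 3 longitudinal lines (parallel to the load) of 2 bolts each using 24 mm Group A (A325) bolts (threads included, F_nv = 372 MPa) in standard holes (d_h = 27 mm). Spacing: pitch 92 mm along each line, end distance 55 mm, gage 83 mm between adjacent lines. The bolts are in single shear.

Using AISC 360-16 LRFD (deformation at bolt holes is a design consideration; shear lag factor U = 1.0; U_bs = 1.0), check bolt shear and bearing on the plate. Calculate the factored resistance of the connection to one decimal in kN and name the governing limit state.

Bolt shear: A_b = π(24)²/4 = 452.39 mm². φR_n = 0.75 × 372 × 452.39 × 6 × 1 = 757.3 kN.
Bearing (10 mm plate, F_u = 450 MPa): end bolts L_c = 55 − 27/2 = 41.5, R_n = min(1.2×41.5×10×450, 2.4×24×10×450) = 224.1 kN/bolt; interior L_c = 92 − 27 = 65, R_n = 259.2 kN/bolt. φR_n = 0.75 × (3×224.1 + 3×259.2) = 1087.4 kN.
Governing: min(757.3, 1087.4) = 757.3 kN → bolt shear.

757.3 kN (bolt shear governs)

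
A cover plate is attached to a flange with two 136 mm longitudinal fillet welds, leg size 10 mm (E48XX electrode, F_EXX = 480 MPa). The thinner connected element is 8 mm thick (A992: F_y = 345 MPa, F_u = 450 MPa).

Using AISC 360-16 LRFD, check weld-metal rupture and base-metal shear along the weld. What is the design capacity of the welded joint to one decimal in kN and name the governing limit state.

Weld metal: throat = 0.707×10 = 7.07 mm, L = 2×136 = 272 mm. φR_n = 0.75 × 0.6 × 480 × 7.07 × 272 = 415.4 kN.
Base metal shear (8 mm plate): yield φR_n = 1.0×0.6×345×8×272 = 450.4 kN; rupture φR_n = 0.75×0.6×450×8×272 = 440.6 kN; take 440.6 kN (rupture).
Governing: min(415.4, 440.6) = 415.4 kN → weld metal.

415.4 kN (weld metal governs)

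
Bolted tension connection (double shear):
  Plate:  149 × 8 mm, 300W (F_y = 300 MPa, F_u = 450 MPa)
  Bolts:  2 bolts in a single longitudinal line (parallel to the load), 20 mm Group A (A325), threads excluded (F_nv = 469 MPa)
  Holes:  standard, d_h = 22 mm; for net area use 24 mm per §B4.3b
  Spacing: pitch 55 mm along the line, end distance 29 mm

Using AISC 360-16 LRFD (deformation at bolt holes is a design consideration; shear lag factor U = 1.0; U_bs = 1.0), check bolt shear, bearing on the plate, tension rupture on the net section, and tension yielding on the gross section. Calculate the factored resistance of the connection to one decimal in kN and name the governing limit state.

Bolt shear: A_b = π(20)²/4 = 314.16 mm². φR_n = 0.75 × 469 × 314.16 × 2 × 2 = 442.0 kN.
Bearing (8 mm plate, F_u = 450 MPa): end bolts L_c = 29 − 22/2 = 18, R_n = min(1.2×18×8×450, 2.4×20×8×450) = 77.76 kN/bolt; interior L_c = 55 − 22 = 33, R_n = 142.56 kN/bolt. φR_n = 0.75 × (1×77.76 + 1×142.56) = 165.2 kN.
Tension rupture (net): A_n = (149 − 1×24)×8 = 1000 mm² (U = 1.0, A_e = A_n). φR_n = 0.75 × 450 × 1000 = 337.5 kN.
Tension yield (gross): A_g = 149×8 = 1192 mm². φR_n = 0.90 × 300 × 1192 = 321.8 kN.
Governing: min(442.0, 165.2, 337.5, 321.8) = 165.2 kN → bearing.

165.2 kN (bearing governs)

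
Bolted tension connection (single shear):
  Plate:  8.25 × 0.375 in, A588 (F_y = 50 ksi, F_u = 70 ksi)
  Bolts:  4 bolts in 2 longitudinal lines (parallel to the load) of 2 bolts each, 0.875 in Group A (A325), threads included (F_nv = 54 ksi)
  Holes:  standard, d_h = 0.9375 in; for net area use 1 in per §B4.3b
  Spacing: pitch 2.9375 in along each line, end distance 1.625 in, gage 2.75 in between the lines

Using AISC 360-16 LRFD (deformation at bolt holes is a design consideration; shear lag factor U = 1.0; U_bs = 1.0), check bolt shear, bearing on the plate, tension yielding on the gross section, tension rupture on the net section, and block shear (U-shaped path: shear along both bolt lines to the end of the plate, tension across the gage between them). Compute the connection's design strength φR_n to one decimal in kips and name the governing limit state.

Bolt shear: A_b = π(0.875)²/4 = 0.60132 in². φR_n = 0.75 × 54 × 0.60132 × 4 × 1 = 97.4 kips.
Bearing (0.375 in plate, F_u = 70 ksi): end bolts L_c = 1.625 − 0.9375/2 = 1.15625, R_n = min(1.2×1.15625×0.375×70, 2.4×0.875×0.375×70) = 36.422 kips/bolt; interior L_c = 2.9375 − 0.9375 = 2, R_n = 55.125 kips/bolt. φR_n = 0.75 × (2×36.422 + 2×55.125) = 137.3 kips.
Tension yield (gross): A_g = 8.25×0.375 = 3.0938 in². φR_n = 0.90 × 50 × 3.0938 = 139.2 kips.
Tension rupture (net): A_n = (8.25 − 2×1)×0.375 = 2.3438 in² (U = 1.0, A_e = A_n). φR_n = 0.75 × 70 × 2.3438 = 123.0 kips.
Block shear: shear path 2×[1.625+1×2.9375] = 2×4.5625 in, A_gv = 3.4219, A_nv = 2×(4.5625 − 1.5×1)×0.375 = 2.2969 in²; tension across gage: (2.75 − 1×1)×0.375 = 0.65625 in². R_n = min(0.6×70×2.2969, 0.6×50×3.4219) + 1.0×70×0.65625 = min(96.47, 102.66) + 45.938 = 142.41 kips. φR_n = 0.75 × 142.41 = 106.8 kips.
Governing: min(97.4, 137.3, 139.2, 123.0, 106.8) = 97.4 kips → bolt shear.

97.4 kips (bolt shear governs)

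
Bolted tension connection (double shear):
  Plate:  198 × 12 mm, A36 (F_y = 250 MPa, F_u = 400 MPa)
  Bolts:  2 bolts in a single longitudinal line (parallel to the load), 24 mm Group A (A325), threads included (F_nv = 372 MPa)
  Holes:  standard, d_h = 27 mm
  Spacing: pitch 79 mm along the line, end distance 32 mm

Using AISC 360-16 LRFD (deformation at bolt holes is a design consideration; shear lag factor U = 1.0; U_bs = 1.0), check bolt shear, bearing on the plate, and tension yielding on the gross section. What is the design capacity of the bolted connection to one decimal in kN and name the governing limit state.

Bolt shear: A_b = π(24)²/4 = 452.39 mm². φR_n = 0.75 × 372 × 452.39 × 2 × 2 = 504.9 kN.
Bearing (12 mm plate, F_u = 400 MPa): end bolts L_c = 32 − 27/2 = 18.5, R_n = min(1.2×18.5×12×400, 2.4×24×12×400) = 106.56 kN/bolt; interior L_c = 79 − 27 = 52, R_n = 276.48 kN/bolt. φR_n = 0.75 × (1×106.56 + 1×276.48) = 287.3 kN.
Tension yield (gross): A_g = 198×12 = 2376 mm². φR_n = 0.90 × 250 × 2376 = 534.6 kN.
Governing: min(504.9, 287.3, 534.6) = 287.3 kN → bearing.

287.3 kN (bearing governs)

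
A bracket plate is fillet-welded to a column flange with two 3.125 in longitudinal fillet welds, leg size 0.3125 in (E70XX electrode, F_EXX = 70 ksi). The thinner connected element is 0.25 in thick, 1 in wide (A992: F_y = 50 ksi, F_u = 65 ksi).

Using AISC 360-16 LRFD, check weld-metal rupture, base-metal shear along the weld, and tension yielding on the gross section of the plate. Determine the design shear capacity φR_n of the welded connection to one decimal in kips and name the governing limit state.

11.3 kips (gross-section yield governs)

Weld metal: throat = 0.707×0.3125 = 0.22094 in, L = 2×3.125 = 6.25 in. φR_n = 0.75 × 0.6 × 70 × 0.22094 × 6.25 = 43.5 kips.
Base metal shear (0.25 in plate): yield φR_n = 1.0×0.6×50×0.25×6.25 = 46.9 kips; rupture φR_n = 0.75×0.6×65×0.25×6.25 = 45.7 kips; take 45.7 kips (rupture).
Tension yield (gross): A_g = 1×0.25 = 0.25 in². φR_n = 0.90 × 50 × 0.25 = 11.3 kips.
Governing: min(43.5, 45.7, 11.3) = 11.3 kips → gross-section yield.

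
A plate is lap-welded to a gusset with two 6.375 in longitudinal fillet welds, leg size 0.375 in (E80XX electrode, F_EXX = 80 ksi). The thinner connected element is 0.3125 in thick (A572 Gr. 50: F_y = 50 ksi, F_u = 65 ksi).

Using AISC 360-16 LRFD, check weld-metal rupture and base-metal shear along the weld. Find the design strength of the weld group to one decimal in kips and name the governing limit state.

Weld metal: throat = 0.707×0.375 = 0.26513 in, L = 2×6.375 = 12.75 in. φR_n = 0.75 × 0.6 × 80 × 0.26513 × 12.75 = 121.7 kips.
Base metal shear (0.3125 in plate): yield φR_n = 1.0×0.6×50×0.3125×12.75 = 119.5 kips; rupture φR_n = 0.75×0.6×65×0.3125×12.75 = 116.5 kips; take 116.5 kips (rupture).
Governing: min(121.7, 116.5) = 116.5 kips → base-metal shear.

116.5 kips (base-metal shear governs)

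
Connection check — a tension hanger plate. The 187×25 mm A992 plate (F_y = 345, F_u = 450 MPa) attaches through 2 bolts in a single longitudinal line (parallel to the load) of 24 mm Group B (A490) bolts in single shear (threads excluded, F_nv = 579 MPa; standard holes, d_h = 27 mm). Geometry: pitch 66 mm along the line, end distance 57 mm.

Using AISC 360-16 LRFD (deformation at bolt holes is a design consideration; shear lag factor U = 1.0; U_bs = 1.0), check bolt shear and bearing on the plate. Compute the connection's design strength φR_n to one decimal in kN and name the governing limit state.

392.9 kN (bolt shear governs)

Bolt shear: A_b = π(24)²/4 = 452.39 mm². φR_n = 0.75 × 579 × 452.39 × 2 × 1 = 392.9 kN.
Bearing (25 mm plate, F_u = 450 MPa): end bolts L_c = 57 − 27/2 = 43.5, R_n = min(1.2×43.5×25×450, 2.4×24×25×450) = 587.25 kN/bolt; interior L_c = 66 − 27 = 39, R_n = 526.5 kN/bolt. φR_n = 0.75 × (1×587.25 + 1×526.5) = 835.3 kN.
Governing: min(392.9, 835.3) = 392.9 kN → bolt shear.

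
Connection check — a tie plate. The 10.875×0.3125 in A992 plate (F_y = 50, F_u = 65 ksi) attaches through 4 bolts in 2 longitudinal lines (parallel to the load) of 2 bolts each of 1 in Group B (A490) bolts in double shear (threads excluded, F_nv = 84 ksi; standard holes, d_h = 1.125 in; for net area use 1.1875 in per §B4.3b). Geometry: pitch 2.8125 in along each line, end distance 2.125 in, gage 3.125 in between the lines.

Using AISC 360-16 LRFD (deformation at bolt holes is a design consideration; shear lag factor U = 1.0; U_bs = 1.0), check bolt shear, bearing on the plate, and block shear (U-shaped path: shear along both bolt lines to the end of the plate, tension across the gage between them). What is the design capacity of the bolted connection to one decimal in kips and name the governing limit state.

87.2 kips (block shear governs)

Bolt shear: A_b = π(1)²/4 = 0.7854 in². φR_n = 0.75 × 84 × 0.7854 × 4 × 2 = 395.8 kips.
Bearing (0.3125 in plate, F_u = 65 ksi): end bolts L_c = 2.125 − 1.125/2 = 1.5625, R_n = min(1.2×1.5625×0.3125×65, 2.4×1×0.3125×65) = 38.086 kips/bolt; interior L_c = 2.8125 − 1.125 = 1.6875, R_n = 41.133 kips/bolt. φR_n = 0.75 × (2×38.086 + 2×41.133) = 118.8 kips.
Block shear: shear path 2×[2.125+1×2.8125] = 2×4.9375 in, A_gv = 3.0859, A_nv = 2×(4.9375 − 1.5×1.1875)×0.3125 = 1.9727 in²; tension across gage: (3.125 − 1×1.1875)×0.3125 = 0.60547 in². R_n = min(0.6×65×1.9727, 0.6×50×3.0859) + 1.0×65×0.60547 = min(76.935, 92.577) + 39.356 = 116.29 kips. φR_n = 0.75 × 116.29 = 87.2 kips.
Governing: min(395.8, 118.8, 87.2) = 87.2 kips → block shear.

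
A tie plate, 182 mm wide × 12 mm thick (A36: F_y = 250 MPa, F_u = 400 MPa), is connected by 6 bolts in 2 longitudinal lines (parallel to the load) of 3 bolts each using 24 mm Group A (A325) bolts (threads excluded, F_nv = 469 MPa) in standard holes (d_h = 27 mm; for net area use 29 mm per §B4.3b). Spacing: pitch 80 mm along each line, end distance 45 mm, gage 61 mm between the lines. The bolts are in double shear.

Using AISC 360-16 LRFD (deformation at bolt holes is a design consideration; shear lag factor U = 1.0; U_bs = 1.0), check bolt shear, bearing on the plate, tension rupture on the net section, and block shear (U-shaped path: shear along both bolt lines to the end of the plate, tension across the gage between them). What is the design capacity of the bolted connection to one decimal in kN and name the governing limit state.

446.4 kN (net-section rupture governs)

Bolt shear: A_b = π(24)²/4 = 452.39 mm². φR_n = 0.75 × 469 × 452.39 × 6 × 2 = 1909.5 kN.
Bearing (12 mm plate, F_u = 400 MPa): end bolts L_c = 45 − 27/2 = 31.5, R_n = min(1.2×31.5×12×400, 2.4×24×12×400) = 181.44 kN/bolt; interior L_c = 80 − 27 = 53, R_n = 276.48 kN/bolt. φR_n = 0.75 × (2×181.44 + 4×276.48) = 1101.6 kN.
Tension rupture (net): A_n = (182 − 2×29)×12 = 1488 mm² (U = 1.0, A_e = A_n). φR_n = 0.75 × 400 × 1488 = 446.4 kN.
Block shear: shear path 2×[45+2×80] = 2×205 mm, A_gv = 4920, A_nv = 2×(205 − 2.5×29)×12 = 3180 mm²; tension across gage: (61 − 1×29)×12 = 384 mm². R_n = min(0.6×400×3180, 0.6×250×4920) + 1.0×400×384 = min(763.2, 738) + 153.6 = 891.6 kN. φR_n = 0.75 × 891.6 = 668.7 kN.
Governing: min(1909.5, 1101.6, 446.4, 668.7) = 446.4 kN → net-section rupture.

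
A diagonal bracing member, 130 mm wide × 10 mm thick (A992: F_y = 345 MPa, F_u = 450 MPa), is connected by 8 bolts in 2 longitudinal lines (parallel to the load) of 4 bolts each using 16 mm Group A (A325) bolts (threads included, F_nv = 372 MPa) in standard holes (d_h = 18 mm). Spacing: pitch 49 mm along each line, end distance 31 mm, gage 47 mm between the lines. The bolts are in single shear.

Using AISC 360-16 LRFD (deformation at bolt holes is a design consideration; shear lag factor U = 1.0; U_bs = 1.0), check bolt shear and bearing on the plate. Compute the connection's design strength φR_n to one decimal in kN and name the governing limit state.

Bolt shear: A_b = π(16)²/4 = 201.06 mm². φR_n = 0.75 × 372 × 201.06 × 8 × 1 = 448.8 kN.
Bearing (10 mm plate, F_u = 450 MPa): end bolts L_c = 31 − 18/2 = 22, R_n = min(1.2×22×10×450, 2.4×16×10×450) = 118.8 kN/bolt; interior L_c = 49 − 18 = 31, R_n = 167.4 kN/bolt. φR_n = 0.75 × (2×118.8 + 6×167.4) = 931.5 kN.
Governing: min(448.8, 931.5) = 448.8 kN → bolt shear.

448.8 kN (bolt shear governs)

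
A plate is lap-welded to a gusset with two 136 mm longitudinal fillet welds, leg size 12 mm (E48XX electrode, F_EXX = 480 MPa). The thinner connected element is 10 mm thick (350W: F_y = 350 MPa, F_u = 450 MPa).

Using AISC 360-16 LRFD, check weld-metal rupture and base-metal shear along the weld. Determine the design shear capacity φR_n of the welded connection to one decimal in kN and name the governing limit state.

Weld metal: throat = 0.707×12 = 8.484 mm, L = 2×136 = 272 mm. φR_n = 0.75 × 0.6 × 480 × 8.484 × 272 = 498.5 kN.
Base metal shear (10 mm plate): yield φR_n = 1.0×0.6×350×10×272 = 571.2 kN; rupture φR_n = 0.75×0.6×450×10×272 = 550.8 kN; take 550.8 kN (rupture).
Governing: min(498.5, 550.8) = 498.5 kN → weld metal.

498.5 kN (weld metal governs)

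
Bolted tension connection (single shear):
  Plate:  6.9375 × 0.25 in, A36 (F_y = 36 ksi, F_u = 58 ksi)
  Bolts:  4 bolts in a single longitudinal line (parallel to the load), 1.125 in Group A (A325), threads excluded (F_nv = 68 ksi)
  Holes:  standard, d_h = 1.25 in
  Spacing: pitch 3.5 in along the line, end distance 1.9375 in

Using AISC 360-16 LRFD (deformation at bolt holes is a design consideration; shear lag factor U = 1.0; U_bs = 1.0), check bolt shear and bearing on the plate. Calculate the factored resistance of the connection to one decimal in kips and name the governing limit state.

Bolt shear: A_b = π(1.125)²/4 = 0.99402 in². φR_n = 0.75 × 68 × 0.99402 × 4 × 1 = 202.8 kips.
Bearing (0.25 in plate, F_u = 58 ksi): end bolts L_c = 1.9375 − 1.25/2 = 1.3125, R_n = min(1.2×1.3125×0.25×58, 2.4×1.125×0.25×58) = 22.838 kips/bolt; interior L_c = 3.5 − 1.25 = 2.25, R_n = 39.15 kips/bolt. φR_n = 0.75 × (1×22.838 + 3×39.15) = 105.2 kips.
Governing: min(202.8, 105.2) = 105.2 kips → bearing.

105.2 kips (bearing governs)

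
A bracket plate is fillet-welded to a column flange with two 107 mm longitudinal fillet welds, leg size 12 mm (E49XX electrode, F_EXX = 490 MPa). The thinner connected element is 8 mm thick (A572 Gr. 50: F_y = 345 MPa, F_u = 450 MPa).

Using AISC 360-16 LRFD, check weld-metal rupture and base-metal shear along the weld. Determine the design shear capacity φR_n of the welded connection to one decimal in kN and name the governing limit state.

346.7 kN (base-metal shear governs)

Weld metal: throat = 0.707×12 = 8.484 mm, L = 2×107 = 214 mm. φR_n = 0.75 × 0.6 × 490 × 8.484 × 214 = 400.3 kN.
Base metal shear (8 mm plate): yield φR_n = 1.0×0.6×345×8×214 = 354.4 kN; rupture φR_n = 0.75×0.6×450×8×214 = 346.7 kN; take 346.7 kN (rupture).
Governing: min(400.3, 346.7) = 346.7 kN → base-metal shear.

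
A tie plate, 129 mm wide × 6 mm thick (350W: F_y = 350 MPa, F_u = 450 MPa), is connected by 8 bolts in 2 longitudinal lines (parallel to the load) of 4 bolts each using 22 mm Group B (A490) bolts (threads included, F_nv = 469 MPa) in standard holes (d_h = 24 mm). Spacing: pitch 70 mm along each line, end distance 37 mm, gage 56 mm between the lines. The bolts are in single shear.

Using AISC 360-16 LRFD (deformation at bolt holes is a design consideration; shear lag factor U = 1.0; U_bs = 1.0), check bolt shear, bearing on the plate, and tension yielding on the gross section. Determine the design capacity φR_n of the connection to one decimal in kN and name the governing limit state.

Bolt shear: A_b = π(22)²/4 = 380.13 mm². φR_n = 0.75 × 469 × 380.13 × 8 × 1 = 1069.7 kN.
Bearing (6 mm plate, F_u = 450 MPa): end bolts L_c = 37 − 24/2 = 25, R_n = min(1.2×25×6×450, 2.4×22×6×450) = 81 kN/bolt; interior L_c = 70 − 24 = 46, R_n = 142.56 kN/bolt. φR_n = 0.75 × (2×81 + 6×142.56) = 763.0 kN.
Tension yield (gross): A_g = 129×6 = 774 mm². φR_n = 0.90 × 350 × 774 = 243.8 kN.
Governing: min(1069.7, 763.0, 243.8) = 243.8 kN → gross-section yield.

243.8 kN (gross-section yield governs)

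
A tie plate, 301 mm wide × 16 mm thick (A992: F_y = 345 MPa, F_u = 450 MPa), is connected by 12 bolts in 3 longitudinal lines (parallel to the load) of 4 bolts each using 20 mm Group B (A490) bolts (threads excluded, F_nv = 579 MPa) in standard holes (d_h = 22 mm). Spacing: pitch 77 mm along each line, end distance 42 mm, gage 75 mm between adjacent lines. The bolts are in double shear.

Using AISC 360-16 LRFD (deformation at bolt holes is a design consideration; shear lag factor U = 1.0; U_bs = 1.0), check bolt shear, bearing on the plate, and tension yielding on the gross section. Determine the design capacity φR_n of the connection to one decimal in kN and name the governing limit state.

1495.4 kN (gross-section yield governs)

Bolt shear: A_b = π(20)²/4 = 314.16 mm². φR_n = 0.75 × 579 × 314.16 × 12 × 2 = 3274.2 kN.
Bearing (16 mm plate, F_u = 450 MPa): end bolts L_c = 42 − 22/2 = 31, R_n = min(1.2×31×16×450, 2.4×20×16×450) = 267.84 kN/bolt; interior L_c = 77 − 22 = 55, R_n = 345.6 kN/bolt. φR_n = 0.75 × (3×267.84 + 9×345.6) = 2935.4 kN.
Tension yield (gross): A_g = 301×16 = 4816 mm². φR_n = 0.90 × 345 × 4816 = 1495.4 kN.
Governing: min(3274.2, 2935.4, 1495.4) = 1495.4 kN → gross-section yield.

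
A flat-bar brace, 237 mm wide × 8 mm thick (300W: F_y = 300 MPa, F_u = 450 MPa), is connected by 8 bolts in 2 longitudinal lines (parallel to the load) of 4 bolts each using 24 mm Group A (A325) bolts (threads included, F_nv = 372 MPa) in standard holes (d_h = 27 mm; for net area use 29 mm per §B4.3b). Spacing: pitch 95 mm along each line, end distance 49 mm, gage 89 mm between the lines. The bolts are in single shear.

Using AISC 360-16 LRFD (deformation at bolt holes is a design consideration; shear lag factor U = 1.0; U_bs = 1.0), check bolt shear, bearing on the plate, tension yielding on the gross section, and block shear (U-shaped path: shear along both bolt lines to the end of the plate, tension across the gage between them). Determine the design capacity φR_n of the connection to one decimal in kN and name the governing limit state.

Bolt shear: A_b = π(24)²/4 = 452.39 mm². φR_n = 0.75 × 372 × 452.39 × 8 × 1 = 1009.7 kN.
Bearing (8 mm plate, F_u = 450 MPa): end bolts L_c = 49 − 27/2 = 35.5, R_n = min(1.2×35.5×8×450, 2.4×24×8×450) = 153.36 kN/bolt; interior L_c = 95 − 27 = 68, R_n = 207.36 kN/bolt. φR_n = 0.75 × (2×153.36 + 6×207.36) = 1163.2 kN.
Tension yield (gross): A_g = 237×8 = 1896 mm². φR_n = 0.90 × 300 × 1896 = 511.9 kN.
Block shear: shear path 2×[49+3×95] = 2×334 mm, A_gv = 5344, A_nv = 2×(334 − 3.5×29)×8 = 3720 mm²; tension across gage: (89 − 1×29)×8 = 480 mm². R_n = min(0.6×450×3720, 0.6×300×5344) + 1.0×450×480 = min(1004.4, 961.92) + 216 = 1177.9 kN. φR_n = 0.75 × 1177.9 = 883.4 kN.
Governing: min(1009.7, 1163.2, 511.9, 883.4) = 511.9 kN → gross-section yield.

511.9 kN (gross-section yield governs)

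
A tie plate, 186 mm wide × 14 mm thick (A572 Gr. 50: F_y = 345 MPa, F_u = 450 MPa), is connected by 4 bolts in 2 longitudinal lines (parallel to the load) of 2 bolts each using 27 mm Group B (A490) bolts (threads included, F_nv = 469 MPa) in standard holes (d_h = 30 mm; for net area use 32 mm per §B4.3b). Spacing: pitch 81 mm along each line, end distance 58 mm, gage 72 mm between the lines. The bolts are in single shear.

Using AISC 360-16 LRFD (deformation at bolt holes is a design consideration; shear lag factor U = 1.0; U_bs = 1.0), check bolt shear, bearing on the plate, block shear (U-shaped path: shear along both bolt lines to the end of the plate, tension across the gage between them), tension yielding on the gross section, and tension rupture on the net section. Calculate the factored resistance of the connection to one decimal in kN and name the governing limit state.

576.5 kN (net-section rupture governs)

Bolt shear: A_b = π(27)²/4 = 572.56 mm². φR_n = 0.75 × 469 × 572.56 × 4 × 1 = 805.6 kN.
Bearing (14 mm plate, F_u = 450 MPa): end bolts L_c = 58 − 30/2 = 43, R_n = min(1.2×43×14×450, 2.4×27×14×450) = 325.08 kN/bolt; interior L_c = 81 − 30 = 51, R_n = 385.56 kN/bolt. φR_n = 0.75 × (2×325.08 + 2×385.56) = 1066.0 kN.
Block shear: shear path 2×[58+1×81] = 2×139 mm, A_gv = 3892, A_nv = 2×(139 − 1.5×32)×14 = 2548 mm²; tension across gage: (72 − 1×32)×14 = 560 mm². R_n = min(0.6×450×2548, 0.6×345×3892) + 1.0×450×560 = min(687.96, 805.64) + 252 = 939.96 kN. φR_n = 0.75 × 939.96 = 705.0 kN.
Tension yield (gross): A_g = 186×14 = 2604 mm². φR_n = 0.90 × 345 × 2604 = 808.5 kN.
Tension rupture (net): A_n = (186 − 2×32)×14 = 1708 mm² (U = 1.0, A_e = A_n). φR_n = 0.75 × 450 × 1708 = 576.5 kN.
Governing: min(805.6, 1066.0, 705.0, 808.5, 576.5) = 576.5 kN → net-section rupture.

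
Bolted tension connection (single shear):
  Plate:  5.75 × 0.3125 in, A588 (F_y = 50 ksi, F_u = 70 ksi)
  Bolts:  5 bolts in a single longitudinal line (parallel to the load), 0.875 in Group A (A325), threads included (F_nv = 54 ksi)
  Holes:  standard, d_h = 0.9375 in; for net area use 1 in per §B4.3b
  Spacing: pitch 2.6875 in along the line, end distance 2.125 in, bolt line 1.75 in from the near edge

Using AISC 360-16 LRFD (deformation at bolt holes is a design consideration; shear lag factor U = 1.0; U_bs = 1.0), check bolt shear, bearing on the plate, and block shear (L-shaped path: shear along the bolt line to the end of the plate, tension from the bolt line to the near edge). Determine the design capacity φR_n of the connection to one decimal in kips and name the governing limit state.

Bolt shear: A_b = π(0.875)²/4 = 0.60132 in². φR_n = 0.75 × 54 × 0.60132 × 5 × 1 = 121.8 kips.
Bearing (0.3125 in plate, F_u = 70 ksi): end bolts L_c = 2.125 − 0.9375/2 = 1.65625, R_n = min(1.2×1.65625×0.3125×70, 2.4×0.875×0.3125×70) = 43.477 kips/bolt; interior L_c = 2.6875 − 0.9375 = 1.75, R_n = 45.938 kips/bolt. φR_n = 0.75 × (1×43.477 + 4×45.938) = 170.4 kips.
Block shear: shear path 1×[2.125+4×2.6875] = 1×12.875 in, A_gv = 4.0234, A_nv = 1×(12.875 − 4.5×1)×0.3125 = 2.6172 in²; tension to near edge: (1.75 − 0.5×1)×0.3125 = 0.39063 in². R_n = min(0.6×70×2.6172, 0.6×50×4.0234) + 1.0×70×0.39063 = min(109.92, 120.7) + 27.344 = 137.26 kips. φR_n = 0.75 × 137.26 = 102.9 kips.
Governing: min(121.8, 170.4, 102.9) = 102.9 kips → block shear.

102.9 kips (block shear governs)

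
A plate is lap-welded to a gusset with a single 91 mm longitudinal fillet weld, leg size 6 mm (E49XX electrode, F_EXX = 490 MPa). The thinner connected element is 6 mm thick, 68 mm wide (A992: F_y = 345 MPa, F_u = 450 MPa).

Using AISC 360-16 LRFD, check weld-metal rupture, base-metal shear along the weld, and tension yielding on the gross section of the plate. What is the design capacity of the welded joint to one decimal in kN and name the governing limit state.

Weld metal: throat = 0.707×6 = 4.242 mm, L = 91 mm. φR_n = 0.75 × 0.6 × 490 × 4.242 × 91 = 85.1 kN.
Base metal shear (6 mm plate): yield φR_n = 1.0×0.6×345×6×91 = 113.0 kN; rupture φR_n = 0.75×0.6×450×6×91 = 110.6 kN; take 110.6 kN (rupture).
Tension yield (gross): A_g = 68×6 = 408 mm². φR_n = 0.90 × 345 × 408 = 126.7 kN.
Governing: min(85.1, 110.6, 126.7) = 85.1 kN → weld metal.

85.1 kN (weld metal governs)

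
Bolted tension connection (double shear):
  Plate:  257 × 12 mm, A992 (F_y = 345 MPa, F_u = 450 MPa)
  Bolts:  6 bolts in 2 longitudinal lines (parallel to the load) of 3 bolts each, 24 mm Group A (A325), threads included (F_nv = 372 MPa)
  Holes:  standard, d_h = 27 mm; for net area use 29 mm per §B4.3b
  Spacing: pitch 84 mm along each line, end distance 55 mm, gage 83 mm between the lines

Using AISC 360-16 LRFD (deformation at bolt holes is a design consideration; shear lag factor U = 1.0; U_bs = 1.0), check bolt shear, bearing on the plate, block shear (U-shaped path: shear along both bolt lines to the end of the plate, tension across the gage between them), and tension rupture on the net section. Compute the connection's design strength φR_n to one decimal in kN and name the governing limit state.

806.0 kN (net-section rupture governs)

Bolt shear: A_b = π(24)²/4 = 452.39 mm². φR_n = 0.75 × 372 × 452.39 × 6 × 2 = 1514.6 kN.
Bearing (12 mm plate, F_u = 450 MPa): end bolts L_c = 55 − 27/2 = 41.5, R_n = min(1.2×41.5×12×450, 2.4×24×12×450) = 268.92 kN/bolt; interior L_c = 84 − 27 = 57, R_n = 311.04 kN/bolt. φR_n = 0.75 × (2×268.92 + 4×311.04) = 1336.5 kN.
Block shear: shear path 2×[55+2×84] = 2×223 mm, A_gv = 5352, A_nv = 2×(223 − 2.5×29)×12 = 3612 mm²; tension across gage: (83 − 1×29)×12 = 648 mm². R_n = min(0.6×450×3612, 0.6×345×5352) + 1.0×450×648 = min(975.24, 1107.9) + 291.6 = 1266.8 kN. φR_n = 0.75 × 1266.8 = 950.1 kN.
Tension rupture (net): A_n = (257 − 2×29)×12 = 2388 mm² (U = 1.0, A_e = A_n). φR_n = 0.75 × 450 × 2388 = 806.0 kN.
Governing: min(1514.6, 1336.5, 950.1, 806.0) = 806.0 kN → net-section rupture.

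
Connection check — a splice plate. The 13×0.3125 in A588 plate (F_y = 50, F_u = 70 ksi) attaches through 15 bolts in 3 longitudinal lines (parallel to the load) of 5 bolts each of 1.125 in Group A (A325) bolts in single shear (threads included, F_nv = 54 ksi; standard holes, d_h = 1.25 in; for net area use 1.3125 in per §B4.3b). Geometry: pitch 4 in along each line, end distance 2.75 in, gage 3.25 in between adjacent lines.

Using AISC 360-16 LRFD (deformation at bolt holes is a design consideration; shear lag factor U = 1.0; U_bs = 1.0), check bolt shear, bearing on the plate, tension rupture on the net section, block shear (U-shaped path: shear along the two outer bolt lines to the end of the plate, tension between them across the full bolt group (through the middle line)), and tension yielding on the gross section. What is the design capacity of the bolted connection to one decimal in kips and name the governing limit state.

148.7 kips (net-section rupture governs)

Bolt shear: A_b = π(1.125)²/4 = 0.99402 in². φR_n = 0.75 × 54 × 0.99402 × 15 × 1 = 603.9 kips.
Bearing (0.3125 in plate, F_u = 70 ksi): end bolts L_c = 2.75 − 1.25/2 = 2.125, R_n = min(1.2×2.125×0.3125×70, 2.4×1.125×0.3125×70) = 55.781 kips/bolt; interior L_c = 4 − 1.25 = 2.75, R_n = 59.063 kips/bolt. φR_n = 0.75 × (3×55.781 + 12×59.063) = 657.1 kips.
Tension rupture (net): A_n = (13 − 3×1.3125)×0.3125 = 2.832 in² (U = 1.0, A_e = A_n). φR_n = 0.75 × 70 × 2.832 = 148.7 kips.
Block shear: shear path 2×[2.75+4×4] = 2×18.75 in, A_gv = 11.719, A_nv = 2×(18.75 − 4.5×1.3125)×0.3125 = 8.0273 in²; tension across gage: (6.5 − 2×1.3125)×0.3125 = 1.2109 in². R_n = min(0.6×70×8.0273, 0.6×50×11.719) + 1.0×70×1.2109 = min(337.15, 351.57) + 84.763 = 421.91 kips. φR_n = 0.75 × 421.91 = 316.4 kips.
Tension yield (gross): A_g = 13×0.3125 = 4.0625 in². φR_n = 0.90 × 50 × 4.0625 = 182.8 kips.
Governing: min(603.9, 657.1, 148.7, 316.4, 182.8) = 148.7 kips → net-section rupture.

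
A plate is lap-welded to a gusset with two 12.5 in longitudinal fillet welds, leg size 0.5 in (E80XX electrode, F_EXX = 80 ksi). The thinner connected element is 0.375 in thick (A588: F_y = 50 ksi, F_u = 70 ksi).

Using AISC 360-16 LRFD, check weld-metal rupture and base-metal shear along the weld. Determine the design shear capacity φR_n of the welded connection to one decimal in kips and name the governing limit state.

281.3 kips (base-metal shear governs)

Weld metal: throat = 0.707×0.5 = 0.3535 in, L = 2×12.5 = 25 in. φR_n = 0.75 × 0.6 × 80 × 0.3535 × 25 = 318.2 kips.
Base metal shear (0.375 in plate): yield φR_n = 1.0×0.6×50×0.375×25 = 281.3 kips; rupture φR_n = 0.75×0.6×70×0.375×25 = 295.3 kips; take 281.3 kips (yield).
Governing: min(318.2, 281.3) = 281.3 kips → base-metal shear.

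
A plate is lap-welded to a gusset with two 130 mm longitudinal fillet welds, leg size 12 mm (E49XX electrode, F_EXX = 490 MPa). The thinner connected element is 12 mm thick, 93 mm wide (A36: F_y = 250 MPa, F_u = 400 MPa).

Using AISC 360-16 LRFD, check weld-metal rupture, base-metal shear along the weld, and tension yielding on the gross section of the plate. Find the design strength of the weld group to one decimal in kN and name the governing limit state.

Weld metal: throat = 0.707×12 = 8.484 mm, L = 2×130 = 260 mm. φR_n = 0.75 × 0.6 × 490 × 8.484 × 260 = 486.4 kN.
Base metal shear (12 mm plate): yield φR_n = 1.0×0.6×250×12×260 = 468.0 kN; rupture φR_n = 0.75×0.6×400×12×260 = 561.6 kN; take 468.0 kN (yield).
Tension yield (gross): A_g = 93×12 = 1116 mm². φR_n = 0.90 × 250 × 1116 = 251.1 kN.
Governing: min(486.4, 468.0, 251.1) = 251.1 kN → gross-section yield.

251.1 kN (gross-section yield governs)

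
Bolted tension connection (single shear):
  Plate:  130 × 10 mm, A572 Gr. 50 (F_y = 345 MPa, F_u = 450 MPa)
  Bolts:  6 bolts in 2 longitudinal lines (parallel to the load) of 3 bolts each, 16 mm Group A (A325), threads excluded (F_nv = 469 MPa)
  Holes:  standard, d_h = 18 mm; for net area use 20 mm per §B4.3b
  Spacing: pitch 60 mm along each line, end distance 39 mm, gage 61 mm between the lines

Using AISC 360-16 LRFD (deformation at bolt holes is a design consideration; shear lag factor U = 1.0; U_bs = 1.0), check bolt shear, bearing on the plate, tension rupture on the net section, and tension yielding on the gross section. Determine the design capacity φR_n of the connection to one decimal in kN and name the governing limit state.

303.8 kN (net-section rupture governs)

Bolt shear: A_b = π(16)²/4 = 201.06 mm². φR_n = 0.75 × 469 × 201.06 × 6 × 1 = 424.3 kN.
Bearing (10 mm plate, F_u = 450 MPa): end bolts L_c = 39 − 18/2 = 30, R_n = min(1.2×30×10×450, 2.4×16×10×450) = 162 kN/bolt; interior L_c = 60 − 18 = 42, R_n = 172.8 kN/bolt. φR_n = 0.75 × (2×162 + 4×172.8) = 761.4 kN.
Tension rupture (net): A_n = (130 − 2×20)×10 = 900 mm² (U = 1.0, A_e = A_n). φR_n = 0.75 × 450 × 900 = 303.8 kN.
Tension yield (gross): A_g = 130×10 = 1300 mm². φR_n = 0.90 × 345 × 1300 = 403.7 kN.
Governing: min(424.3, 761.4, 303.8, 403.7) = 303.8 kN → net-section rupture.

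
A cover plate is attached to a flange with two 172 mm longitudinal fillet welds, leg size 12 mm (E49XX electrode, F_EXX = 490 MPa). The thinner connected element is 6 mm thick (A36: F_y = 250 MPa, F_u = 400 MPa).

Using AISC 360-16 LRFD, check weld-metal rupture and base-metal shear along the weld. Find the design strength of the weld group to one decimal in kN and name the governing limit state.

309.6 kN (base-metal shear governs)

Weld metal: throat = 0.707×12 = 8.484 mm, L = 2×172 = 344 mm. φR_n = 0.75 × 0.6 × 490 × 8.484 × 344 = 643.5 kN.
Base metal shear (6 mm plate): yield φR_n = 1.0×0.6×250×6×344 = 309.6 kN; rupture φR_n = 0.75×0.6×400×6×344 = 371.5 kN; take 309.6 kN (yield).
Governing: min(643.5, 309.6) = 309.6 kN → base-metal shear.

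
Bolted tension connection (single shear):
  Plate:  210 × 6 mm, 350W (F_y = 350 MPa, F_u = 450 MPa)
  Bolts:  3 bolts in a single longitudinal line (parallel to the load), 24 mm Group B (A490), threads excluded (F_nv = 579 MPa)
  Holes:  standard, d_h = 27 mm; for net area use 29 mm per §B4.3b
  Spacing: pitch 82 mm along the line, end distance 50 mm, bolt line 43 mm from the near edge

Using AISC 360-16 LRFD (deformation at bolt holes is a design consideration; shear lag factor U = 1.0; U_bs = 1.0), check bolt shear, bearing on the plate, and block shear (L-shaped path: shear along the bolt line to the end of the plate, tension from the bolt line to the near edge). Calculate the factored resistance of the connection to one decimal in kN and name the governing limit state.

Bolt shear: A_b = π(24)²/4 = 452.39 mm². φR_n = 0.75 × 579 × 452.39 × 3 × 1 = 589.4 kN.
Bearing (6 mm plate, F_u = 450 MPa): end bolts L_c = 50 − 27/2 = 36.5, R_n = min(1.2×36.5×6×450, 2.4×24×6×450) = 118.26 kN/bolt; interior L_c = 82 − 27 = 55, R_n = 155.52 kN/bolt. φR_n = 0.75 × (1×118.26 + 2×155.52) = 322.0 kN.
Block shear: shear path 1×[50+2×82] = 1×214 mm, A_gv = 1284, A_nv = 1×(214 − 2.5×29)×6 = 849 mm²; tension to near edge: (43 − 0.5×29)×6 = 171 mm². R_n = min(0.6×450×849, 0.6×350×1284) + 1.0×450×171 = min(229.23, 269.64) + 76.95 = 306.18 kN. φR_n = 0.75 × 306.18 = 229.6 kN.
Governing: min(589.4, 322.0, 229.6) = 229.6 kN → block shear.

229.6 kN (block shear governs)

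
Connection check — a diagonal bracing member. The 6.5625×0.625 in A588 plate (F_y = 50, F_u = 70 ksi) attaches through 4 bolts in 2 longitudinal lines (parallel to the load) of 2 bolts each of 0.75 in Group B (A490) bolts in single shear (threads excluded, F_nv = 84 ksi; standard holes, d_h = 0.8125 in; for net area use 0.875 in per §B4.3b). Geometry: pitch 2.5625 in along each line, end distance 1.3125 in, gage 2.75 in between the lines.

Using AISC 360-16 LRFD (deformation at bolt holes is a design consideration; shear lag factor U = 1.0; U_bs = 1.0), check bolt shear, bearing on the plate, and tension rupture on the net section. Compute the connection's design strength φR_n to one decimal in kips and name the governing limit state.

111.3 kips (bolt shear governs)

Bolt shear: A_b = π(0.75)²/4 = 0.44179 in². φR_n = 0.75 × 84 × 0.44179 × 4 × 1 = 111.3 kips.
Bearing (0.625 in plate, F_u = 70 ksi): end bolts L_c = 1.3125 − 0.8125/2 = 0.90625, R_n = min(1.2×0.90625×0.625×70, 2.4×0.75×0.625×70) = 47.578 kips/bolt; interior L_c = 2.5625 − 0.8125 = 1.75, R_n = 78.75 kips/bolt. φR_n = 0.75 × (2×47.578 + 2×78.75) = 189.5 kips.
Tension rupture (net): A_n = (6.5625 − 2×0.875)×0.625 = 3.0078 in² (U = 1.0, A_e = A_n). φR_n = 0.75 × 70 × 3.0078 = 157.9 kips.
Governing: min(111.3, 189.5, 157.9) = 111.3 kips → bolt shear.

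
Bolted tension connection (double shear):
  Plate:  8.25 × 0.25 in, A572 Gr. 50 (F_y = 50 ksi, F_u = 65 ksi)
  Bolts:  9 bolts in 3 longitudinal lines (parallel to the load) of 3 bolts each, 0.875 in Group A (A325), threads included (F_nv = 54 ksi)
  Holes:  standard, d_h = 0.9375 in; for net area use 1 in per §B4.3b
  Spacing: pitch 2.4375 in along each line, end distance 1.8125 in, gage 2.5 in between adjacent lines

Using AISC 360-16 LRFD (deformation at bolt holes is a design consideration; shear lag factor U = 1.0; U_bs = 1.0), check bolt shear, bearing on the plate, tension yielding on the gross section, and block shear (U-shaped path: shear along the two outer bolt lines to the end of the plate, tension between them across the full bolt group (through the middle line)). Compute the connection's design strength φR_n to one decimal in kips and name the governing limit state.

92.8 kips (gross-section yield governs)

Bolt shear: A_b = π(0.875)²/4 = 0.60132 in². φR_n = 0.75 × 54 × 0.60132 × 9 × 2 = 438.4 kips.
Bearing (0.25 in plate, F_u = 65 ksi): end bolts L_c = 1.8125 − 0.9375/2 = 1.34375, R_n = min(1.2×1.34375×0.25×65, 2.4×0.875×0.25×65) = 26.203 kips/bolt; interior L_c = 2.4375 − 0.9375 = 1.5, R_n = 29.25 kips/bolt. φR_n = 0.75 × (3×26.203 + 6×29.25) = 190.6 kips.
Tension yield (gross): A_g = 8.25×0.25 = 2.0625 in². φR_n = 0.90 × 50 × 2.0625 = 92.8 kips.
Block shear: shear path 2×[1.8125+2×2.4375] = 2×6.6875 in, A_gv = 3.3438, A_nv = 2×(6.6875 − 2.5×1)×0.25 = 2.0938 in²; tension across gage: (5 − 2×1)×0.25 = 0.75 in². R_n = min(0.6×65×2.0938, 0.6×50×3.3438) + 1.0×65×0.75 = min(81.658, 100.31) + 48.75 = 130.41 kips. φR_n = 0.75 × 130.41 = 97.8 kips.
Governing: min(438.4, 190.6, 92.8, 97.8) = 92.8 kips → gross-section yield.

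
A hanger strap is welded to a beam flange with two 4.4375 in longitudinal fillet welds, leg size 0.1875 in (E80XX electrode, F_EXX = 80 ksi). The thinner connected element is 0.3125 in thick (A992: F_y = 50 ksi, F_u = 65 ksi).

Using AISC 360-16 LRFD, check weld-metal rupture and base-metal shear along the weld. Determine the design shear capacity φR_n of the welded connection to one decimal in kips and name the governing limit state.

Weld metal: throat = 0.707×0.1875 = 0.13256 in, L = 2×4.4375 = 8.875 in. φR_n = 0.75 × 0.6 × 80 × 0.13256 × 8.875 = 42.4 kips.
Base metal shear (0.3125 in plate): yield φR_n = 1.0×0.6×50×0.3125×8.875 = 83.2 kips; rupture φR_n = 0.75×0.6×65×0.3125×8.875 = 81.1 kips; take 81.1 kips (rupture).
Governing: min(42.4, 81.1) = 42.4 kips → weld metal.

42.4 kips (weld metal governs)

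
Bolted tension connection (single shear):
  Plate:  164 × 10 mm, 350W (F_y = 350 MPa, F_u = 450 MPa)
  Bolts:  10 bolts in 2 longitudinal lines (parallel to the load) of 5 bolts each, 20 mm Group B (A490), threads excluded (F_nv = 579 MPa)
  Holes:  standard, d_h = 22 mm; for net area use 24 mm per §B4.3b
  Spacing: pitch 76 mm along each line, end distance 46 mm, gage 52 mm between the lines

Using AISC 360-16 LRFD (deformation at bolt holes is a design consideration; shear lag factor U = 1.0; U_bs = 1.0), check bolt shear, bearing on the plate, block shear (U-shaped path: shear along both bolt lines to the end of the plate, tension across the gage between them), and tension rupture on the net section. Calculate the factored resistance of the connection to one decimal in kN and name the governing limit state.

391.5 kN (net-section rupture governs)

Bolt shear: A_b = π(20)²/4 = 314.16 mm². φR_n = 0.75 × 579 × 314.16 × 10 × 1 = 1364.2 kN.
Bearing (10 mm plate, F_u = 450 MPa): end bolts L_c = 46 − 22/2 = 35, R_n = min(1.2×35×10×450, 2.4×20×10×450) = 189 kN/bolt; interior L_c = 76 − 22 = 54, R_n = 216 kN/bolt. φR_n = 0.75 × (2×189 + 8×216) = 1579.5 kN.
Block shear: shear path 2×[46+4×76] = 2×350 mm, A_gv = 7000, A_nv = 2×(350 − 4.5×24)×10 = 4840 mm²; tension across gage: (52 − 1×24)×10 = 280 mm². R_n = min(0.6×450×4840, 0.6×350×7000) + 1.0×450×280 = min(1306.8, 1470) + 126 = 1432.8 kN. φR_n = 0.75 × 1432.8 = 1074.6 kN.
Tension rupture (net): A_n = (164 − 2×24)×10 = 1160 mm² (U = 1.0, A_e = A_n). φR_n = 0.75 × 450 × 1160 = 391.5 kN.
Governing: min(1364.2, 1579.5, 1074.6, 391.5) = 391.5 kN → net-section rupture.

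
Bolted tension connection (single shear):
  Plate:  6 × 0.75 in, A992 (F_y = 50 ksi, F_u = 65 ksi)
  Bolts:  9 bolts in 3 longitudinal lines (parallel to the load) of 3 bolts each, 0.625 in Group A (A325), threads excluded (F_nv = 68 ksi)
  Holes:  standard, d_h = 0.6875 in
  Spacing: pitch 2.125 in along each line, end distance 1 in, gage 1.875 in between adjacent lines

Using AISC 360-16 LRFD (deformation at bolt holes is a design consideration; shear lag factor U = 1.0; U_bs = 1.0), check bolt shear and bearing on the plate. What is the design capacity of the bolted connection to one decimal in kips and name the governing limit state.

140.8 kips (bolt shear governs)

Bolt shear: A_b = π(0.625)²/4 = 0.3068 in². φR_n = 0.75 × 68 × 0.3068 × 9 × 1 = 140.8 kips.
Bearing (0.75 in plate, F_u = 65 ksi): end bolts L_c = 1 − 0.6875/2 = 0.65625, R_n = min(1.2×0.65625×0.75×65, 2.4×0.625×0.75×65) = 38.391 kips/bolt; interior L_c = 2.125 − 0.6875 = 1.4375, R_n = 73.125 kips/bolt. φR_n = 0.75 × (3×38.391 + 6×73.125) = 415.4 kips.
Governing: min(140.8, 415.4) = 140.8 kips → bolt shear.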